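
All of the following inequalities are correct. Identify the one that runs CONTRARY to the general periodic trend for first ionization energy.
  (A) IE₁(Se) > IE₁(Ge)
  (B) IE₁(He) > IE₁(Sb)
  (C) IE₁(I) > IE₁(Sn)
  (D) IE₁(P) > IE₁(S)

(D)

The general trend: first ionization energy increases across a period and decreases down a group.
(A) Se (period 4, group 16) vs Ge (period 4, group 14): the stated order agrees with the simple trend.
(B) He (period 1, group 18) vs Sb (period 5, group 15): the stated order agrees with the simple trend.
(C) I (period 5, group 17) vs Sn (period 5, group 14): the stated order agrees with the simple trend.
(D) P (period 3, group 15) vs S (period 3, group 16): the stated order contradicts the simple trend.
The exception is (D): S (3p⁴) ionizes more easily than half-filled P (3p³) because the paired 3p electron in S is pushed out by e⁻–e⁻ repulsion.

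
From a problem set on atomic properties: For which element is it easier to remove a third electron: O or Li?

O

IE_3 is the cost of taking one more electron from the +2 cation: O²⁺ still has 4 valence electrons; Li²⁺ is already 1 electron into the core.
Pulling an electron out of a noble-gas core costs far more than removing a remaining valence electron, so Li sits at the high end of IE_3.
The numbers (kJ/mol): O 5300, Li 11815.
Putting it together, IE_3: O < Li.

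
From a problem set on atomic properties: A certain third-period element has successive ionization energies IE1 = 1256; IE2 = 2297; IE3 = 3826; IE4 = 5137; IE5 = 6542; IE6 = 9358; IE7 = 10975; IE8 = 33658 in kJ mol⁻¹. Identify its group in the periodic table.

Look for the largest jump between consecutive ionization energies: IE8/IE7 ≈ 3.1, far larger than any earlier ratio.
That jump marks the point where a core electron is being removed. So the atom has 7 valence electrons.
A main-group element with 7 valence electrons is in group 17.

Group 17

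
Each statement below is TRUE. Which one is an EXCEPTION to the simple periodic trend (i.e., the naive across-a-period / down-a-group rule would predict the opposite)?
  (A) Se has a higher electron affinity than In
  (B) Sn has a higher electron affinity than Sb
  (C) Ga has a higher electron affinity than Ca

(B)

The general trend: electron affinity increases across a period and decreases down a group.
(A) Se (period 4, group 16) vs In (period 5, group 13): the stated order agrees with the simple trend.
(B) Sn (period 5, group 14) vs Sb (period 5, group 15): the stated order contradicts the simple trend.
(C) Ga (period 4, group 13) vs Ca (period 4, group 2): the stated order agrees with the simple trend.
The exception is (B): adding an electron to Sb's half-filled 5p³ is unfavourable, so Sn has the more exothermic EA.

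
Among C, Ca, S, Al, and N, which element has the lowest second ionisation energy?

Ca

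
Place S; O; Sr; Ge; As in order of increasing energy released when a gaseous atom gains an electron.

Sr < As < Ge < O < S

O is in period 2, group 16; S is in period 3, group 16; Ge is in period 4, group 14; As is in period 4, group 15; Sr is in period 5, group 2.
EA tends to increase across a period and decrease down a group, though the pattern is less regular than for IE or radius.
These span different periods and groups, so the two trends combine.
As > Sr: both effects reinforce here, so As is clearly the higher of the two.
Ge > As: this pair runs against the simple trend — see the exception note.
O > Ge: relative to Ge, both the across-period and down-group shifts push O's electron affinity up.
S > O: this pair runs against the simple trend — see the exception note.
Note the exception: Ge has a higher electron affinity than As, contrary to the simple trend — adding an electron to As's half-filled 4p³ is unfavourable, so Ge (4p²) has the more exothermic EA.
Note the exception: S has a higher electron affinity than O, contrary to the simple trend — the compact 2p subshell of O repels the added electron more than S's larger 3p does.
Approximate values (kJ/mol): O 141, S 200, Ge 119, As 78, Sr 5.
So from lowest to highest: Sr < As < Ge < O < S.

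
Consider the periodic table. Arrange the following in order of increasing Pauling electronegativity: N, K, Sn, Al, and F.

K < Al < Sn < N < F

N is in period 2, group 15; F is in period 2, group 17; Al is in period 3, group 13; K is in period 4, group 1; Sn is in period 5, group 14.
Atoms toward the upper right of the periodic table pull bonding electrons most strongly.
Here both period and group differ, so the two effects have to be weighed against each other.
Al > K: both effects reinforce here, so Al is clearly the higher of the two.
Sn > Al: period and group pull opposite ways; the across-period shift dominates (1.96 vs 1.61).
N > Sn: both effects reinforce here, so N is clearly the higher of the two.
F > N: both are in period 2; the period trend gives F the larger value.
Tabulated electronegativity (Pauling): N 3.04, F 3.98, Al 1.61, K 0.82, Sn 1.96.
So from lowest to highest: K < Al < Sn < N < F.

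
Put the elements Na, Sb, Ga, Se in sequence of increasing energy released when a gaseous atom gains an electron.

Na is in period 3, group 1; Ga is in period 4, group 13; Se is in period 4, group 16; Sb is in period 5, group 15.
Atoms with high Z_eff and room in the valence shell (especially the halogens) have the most exothermic electron affinities.
Neither a single period nor a single group — weigh both effects.
Na > Ga: the two effects oppose for this pair; the down-group effect wins (53 vs 29 kJ/mol).
Sb > Na: the two effects oppose for this pair; the across-period effect wins (103 vs 53 kJ/mol).
Se > Sb: both effects reinforce here, so Se is clearly the higher of the two.
Tabulated electron affinity (kJ/mol): Na 53, Ga 29, Se 195, Sb 103.
So from lowest to highest: Ga < Na < Sb < Se.

Ga < Na < Sb < Se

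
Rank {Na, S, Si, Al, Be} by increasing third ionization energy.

Consider each +2 ion: Na²⁺ is already 1 electron into the core; S²⁺ still has 4 valence electrons; Si²⁺ still has 2 valence electrons; Al²⁺ still has 1 valence electron; Be²⁺ is the bare [He] core.
Pulling an electron out of a noble-gas core costs far more than removing a remaining valence electron, so Na and Be sit at the high end of IE_3.
Valence configurations: S²⁺ [Ne]3s²3p², Si²⁺ [Ne]3s², Al²⁺ [Ne]3s¹.
Tabulated IE_3 (kJ/mol): Na 6910, S 3357, Si 3232, Al 2745, Be 14849.
Overall IE_3 order: Al < Si < S < Na < Be.

Al < Si < S < Na < Be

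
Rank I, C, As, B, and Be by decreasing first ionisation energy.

Be is in period 2, group 2; B is in period 2, group 13; C is in period 2, group 14; As is in period 4, group 15; I is in period 5, group 17.
IE₁ increases left→right with effective nuclear charge and decreases top→bottom as the valence shell moves farther out.
Here both period and group differ, so the two effects have to be weighed against each other.
Be > B: this pair runs against the simple trend — see the exception note.
As > Be: the two effects oppose for this pair; the across-period effect wins (947 vs 900 kJ/mol).
I > As: period and group pull opposite ways; the across-period shift dominates (1008 vs 947 kJ/mol).
C > I: period and group pull opposite ways; the down-group shift dominates (1086 vs 1008 kJ/mol).
Note the exception: Be has a higher first ionization energy than B, contrary to the simple trend — removing B's lone 2p electron is easier than breaking Be's filled 2s².
Approximate values (kJ/mol): Be 900, B 801, C 1086, As 947, I 1008.
So from highest to lowest: C > I > As > Be > B.

C > I > As > Be > B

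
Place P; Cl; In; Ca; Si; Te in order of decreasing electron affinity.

Cl > Te > Si > P > In > Ca

Si is in period 3, group 14; P is in period 3, group 15; Cl is in period 3, group 17; Ca is in period 4, group 2; In is in period 5, group 13; Te is in period 5, group 16.
Adding an electron releases more energy for atoms nearer the top right (short of the noble gases).
Neither a single period nor a single group — weigh both effects.
In > Ca: the two effects oppose for this pair; the across-period effect wins (29 vs 2 kJ/mol).
P > In: both effects reinforce here, so P is clearly the higher of the two.
Si > P: this pair runs against the simple trend — see the exception note.
Te > Si: the two effects oppose for this pair; the across-period effect wins (190 vs 134 kJ/mol).
Cl > Te: relative to Te, both the across-period and down-group shifts push Cl's electron affinity up.
Note the exception: Si has a higher electron affinity than P, contrary to the simple trend — adding an electron to P's half-filled 3p³ is unfavourable, so Si (3p²) has the more exothermic EA.
Approximate values (kJ/mol): Si 134, P 72, Cl 349, Ca 2, In 29, Te 190.
So from highest to lowest: Cl > Te > Si > P > In > Ca.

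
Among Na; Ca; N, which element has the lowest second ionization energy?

Ca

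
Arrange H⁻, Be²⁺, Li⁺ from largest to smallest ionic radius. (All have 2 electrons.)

All of these have 2 electrons, so size is governed by nuclear charge alone: the more protons, the stronger the pull on the same electron cloud, and the smaller the ion.
Nuclear charges: Be²⁺ (Z=4), Li⁺ (Z=3), H⁻ (Z=1).
Largest to smallest: H⁻ > Li⁺ > Be²⁺.

H⁻ > Li⁺ > Be²⁺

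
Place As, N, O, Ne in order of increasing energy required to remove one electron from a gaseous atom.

As, O, N, Ne

Across a period the outer electron is held more tightly (higher IE₁); down a group it sits in a higher shell, more shielded, and comes off more easily.
Neither a single period nor a single group — weigh both effects.
O > As: both effects reinforce here, so O is clearly the higher of the two.
N > O: this pair runs against the simple trend — see the exception note.
Ne > N: Ne lies to the right of N in period 2, so the across-period effect alone puts Ne higher.
Note the exception: N has a higher first ionization energy than O, contrary to the simple trend — pairing an electron in O's 2p⁴ costs repulsion energy, so O ionizes more easily than half-filled N (2p³).
Approximate values (kJ/mol): N 1402, O 1314, Ne 2081, As 947.
So from lowest to highest: As < O < N < Ne.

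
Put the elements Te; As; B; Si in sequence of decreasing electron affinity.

Atoms with high Z_eff and room in the valence shell (especially the halogens) have the most exothermic electron affinities.
These span different periods and groups, so the two trends combine.
As > B: the two effects oppose for this pair; the across-period effect wins (78 vs 27 kJ/mol).
Si > As: the two effects oppose for this pair; the down-group effect wins (134 vs 78 kJ/mol).
Te > Si: the two effects oppose for this pair; the across-period effect wins (190 vs 134 kJ/mol).
Approximate values (kJ/mol): B 27, Si 134, As 78, Te 190.
So from highest to lowest: Te > Si > As > B.

Te > Si > As > B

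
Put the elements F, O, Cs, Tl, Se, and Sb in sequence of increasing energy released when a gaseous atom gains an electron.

Tl < Cs < Sb < O < Se < F

Atoms with high Z_eff and room in the valence shell (especially the halogens) have the most exothermic electron affinities.
These span different periods and groups, so the two trends combine.
Cs > Tl: this pair runs against the simple trend — see the exception note.
Sb > Cs: relative to Cs, both the across-period and down-group shifts push Sb's electron affinity up.
O > Sb: relative to Sb, both the across-period and down-group shifts push O's electron affinity up.
Se > O: this pair runs against the simple trend — see the exception note.
F > Se: both effects reinforce here, so F is clearly the higher of the two.
Note the exception: Cs has a higher electron affinity than Tl, contrary to the simple trend — Tl's ns²np¹ configuration gives only a small electron affinity — the sparsely filled np subshell binds an added electron weakly.
Note the exception: Se has a higher electron affinity than O, contrary to the simple trend — O's compact 2p subshell gives strong electron–electron repulsion on the added electron.
For reference (kJ/mol): O 141, F 328, Se 195, Sb 103, Cs 46, Tl 19.
So from lowest to highest: Tl < Cs < Sb < O < Se < F.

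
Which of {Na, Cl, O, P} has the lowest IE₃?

P

The third ionization energy removes an electron from the +2 ion. For each element: Na²⁺ is already 1 electron into the core; Cl²⁺ still has 5 valence electrons; O²⁺ still has 4 valence electrons; P²⁺ still has 3 valence electrons.
Pulling an electron out of a noble-gas core costs far more than removing a remaining valence electron, so Na sits at the high end of IE_3.
Valence configurations: Cl²⁺ [Ne]3s²3p³, O²⁺ [He]2s²2p², P²⁺ [Ne]3s²3p¹.
Approximate IE_3 values (kJ/mol): Na 6910, Cl 3822, O 5300, P 2914.
Hence IE_3: P < Cl < O < Na.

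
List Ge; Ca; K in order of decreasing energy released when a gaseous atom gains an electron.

Atoms with high Z_eff and room in the valence shell (especially the halogens) have the most exothermic electron affinities.
All lie in period 4; the across-period trend (electron affinity increases left to right) applies, with the exception below.
Note the exception: K has a higher electron affinity than Ca, contrary to the simple trend — adding an electron to Ca (ns²) has to open a new, higher-energy np subshell, which is unfavourable.
Tabulated electron affinity (kJ/mol): K 48, Ca 2, Ge 119.
So from highest to lowest: Ge > K > Ca.

Ge > K > Ca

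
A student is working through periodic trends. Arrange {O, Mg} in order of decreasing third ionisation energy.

Mg, O

IE_3 is the cost of taking one more electron from the +2 cation: O²⁺ still has 4 valence electrons; Mg²⁺ is the bare [Ne] core.
Breaking into a closed-shell core is much more expensive than removing a leftover valence electron — Mg has the largest IE_3 here.
Tabulated IE_3 (kJ/mol): O 5300, Mg 7733.
Hence IE_3: O < Mg.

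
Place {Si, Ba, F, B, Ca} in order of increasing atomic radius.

F < B < Si < Ca < Ba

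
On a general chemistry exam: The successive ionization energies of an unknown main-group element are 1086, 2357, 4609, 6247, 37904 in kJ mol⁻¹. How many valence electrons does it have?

4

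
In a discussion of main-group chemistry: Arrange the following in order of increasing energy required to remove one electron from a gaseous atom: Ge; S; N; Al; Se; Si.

Al < Ge < Si < Se < S < N

N is in period 2, group 15; Al is in period 3, group 13; Si is in period 3, group 14; S is in period 3, group 16; Ge is in period 4, group 14; Se is in period 4, group 16.
Across a period the outer electron is held more tightly (higher IE₁); down a group it sits in a higher shell, more shielded, and comes off more easily.
These span different periods and groups, so the two trends combine.
Ge > Al: the two effects oppose for this pair; the across-period effect wins (762 vs 578 kJ/mol).
Si > Ge: they share group 14; the group trend gives Si the larger value.
Se > Si: period and group pull opposite ways; the across-period shift dominates (941 vs 786 kJ/mol).
S > Se: S sits above Se in group 16, so the down-group effect alone puts S higher.
N > S: the two effects oppose for this pair; the down-group effect wins (1402 vs 1000 kJ/mol).
Tabulated first ionization energy (kJ/mol): N 1402, Al 578, Si 786, S 1000, Ge 762, Se 941.
So from lowest to highest: Al < Ge < Si < Se < S < N.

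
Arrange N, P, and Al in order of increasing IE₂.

Consider each +1 ion: N⁺ still has 4 valence electrons; P⁺ still has 4 valence electrons; Al⁺ still has 2 valence electrons.
All are still removing valence electrons, so compare the +1 ions as you would atoms: IE_2 generally rises across a period (higher Z_eff) and falls down a group (larger shell), subject to the usual subshell exceptions.
Valence configurations: N⁺ [He]2s²2p², P⁺ [Ne]3s²3p², Al⁺ [Ne]3s².
The numbers (kJ/mol): N 2856, P 1907, Al 1817.
Hence IE_2: Al < P < N.

Al < P < N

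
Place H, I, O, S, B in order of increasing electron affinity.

H is in period 1, group 1; B is in period 2, group 13; O is in period 2, group 16; S is in period 3, group 16; I is in period 5, group 17.
EA tends to increase across a period and decrease down a group, though the pattern is less regular than for IE or radius.
Here both period and group differ, so the two effects have to be weighed against each other.
H > B: period and group pull opposite ways; the down-group shift dominates (73 vs 27 kJ/mol).
O > H: the two effects oppose for this pair; the across-period effect wins (141 vs 73 kJ/mol).
S > O: this pair runs against the simple trend — see the exception note.
I > S: period and group pull opposite ways; the across-period shift dominates (295 vs 200 kJ/mol).
Note the exception: S has a higher electron affinity than O, contrary to the simple trend — the compact 2p subshell of O repels the added electron more than S's larger 3p does.
Approximate values (kJ/mol): H 73, B 27, O 141, S 200, I 295.
So from lowest to highest: B < H < O < S < I.

B < H < O < S < I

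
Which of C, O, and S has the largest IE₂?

IE_2 is the cost of taking one more electron from the +1 cation: C⁺ still has 3 valence electrons; O⁺ still has 5 valence electrons; S⁺ still has 5 valence electrons.
All are still removing valence electrons, so compare the +1 ions as you would atoms: IE_2 generally rises across a period (higher Z_eff) and falls down a group (larger shell), subject to the usual subshell exceptions.
Valence configurations: C⁺ [He]2s²2p¹, O⁺ [He]2s²2p³, S⁺ [Ne]3s²3p³.
Approximate IE_2 values (kJ/mol): C 2353, O 3388, S 2252.
Hence IE_2: S < C < O.

O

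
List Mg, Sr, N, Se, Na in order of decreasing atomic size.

Sr > Na > Mg > Se > N

N is in period 2, group 15; Na is in period 3, group 1; Mg is in period 3, group 2; Se is in period 4, group 16; Sr is in period 5, group 2.
Across a period the added protons contract the valence shell; down a group each new principal shell makes the atom larger.
Here both period and group differ, so the two effects have to be weighed against each other.
Se > N: period and group pull opposite ways; the down-group shift dominates (116 vs 71 pm).
Mg > Se: period and group pull opposite ways; the across-period shift dominates (139 vs 116 pm).
Na > Mg: both are in period 3; the period trend gives Na the larger value.
Sr > Na: the two effects oppose for this pair; the down-group effect wins (185 vs 155 pm).
Approximate values (pm): N 71, Na 155, Mg 139, Se 116, Sr 185.
So from largest to smallest: Sr > Na > Mg > Se > N.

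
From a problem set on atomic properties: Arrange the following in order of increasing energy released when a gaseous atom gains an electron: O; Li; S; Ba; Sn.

Ba < Li < Sn < O < S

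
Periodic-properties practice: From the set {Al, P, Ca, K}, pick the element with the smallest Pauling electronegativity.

K

Al is in period 3, group 13; P is in period 3, group 15; K is in period 4, group 1; Ca is in period 4, group 2.
Smaller atoms with higher effective nuclear charge are more electronegative.
These span different periods and groups, so the two trends combine.
Ca > K: both are in period 4; the period trend gives Ca the larger value.
Al > Ca: relative to Ca, both the across-period and down-group shifts push Al's electronegativity up.
P > Al: both are in period 3; the period trend gives P the larger value.
For reference (Pauling): Al 1.61, P 2.19, K 0.82, Ca 1.00.
The smallest Pauling electronegativity among these belongs to K.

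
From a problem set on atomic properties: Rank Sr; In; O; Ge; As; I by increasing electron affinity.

Electron affinity generally becomes more exothermic across a period toward the halogens and less exothermic down a group.
Here both period and group differ, so the two effects have to be weighed against each other.
In > Sr: In lies to the right of Sr in period 5, so the across-period effect alone puts In higher.
As > In: both effects reinforce here, so As is clearly the higher of the two.
Ge > As: this pair runs against the simple trend — see the exception note.
O > Ge: relative to Ge, both the across-period and down-group shifts push O's electron affinity up.
I > O: period and group pull opposite ways; the across-period shift dominates (295 vs 141 kJ/mol).
Note the exception: Ge has a higher electron affinity than As, contrary to the simple trend — adding an electron to As's half-filled 4p³ is unfavourable, so Ge (4p²) has the more exothermic EA.
Approximate values (kJ/mol): O 141, Ge 119, As 78, Sr 5, In 29, I 295.
So from lowest to highest: Sr < In < As < Ge < O < I.

Sr, In, As, Ge, O, I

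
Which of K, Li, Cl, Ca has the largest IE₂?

The second ionization energy removes an electron from the +1 ion. For each element: K⁺ is the bare [Ar] core; Li⁺ is the bare [He] core; Cl⁺ still has 6 valence electrons; Ca⁺ still has 1 valence electron.
Pulling an electron out of a noble-gas core costs far more than removing a remaining valence electron, so K and Li sit at the high end of IE_2.
Valence configurations: Cl⁺ [Ne]3s²3p⁴, Ca⁺ [Ar]4s¹.
The numbers (kJ/mol): K 3052, Li 7298, Cl 2298, Ca 1145.
Hence IE_2: Ca < Cl < K < Li.

Li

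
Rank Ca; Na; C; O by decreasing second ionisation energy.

Na > O > C > Ca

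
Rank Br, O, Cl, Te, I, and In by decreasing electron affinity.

Cl > Br > I > Te > O > In

O is in period 2, group 16; Cl is in period 3, group 17; Br is in period 4, group 17; In is in period 5, group 13; Te is in period 5, group 16; I is in period 5, group 17.
Electron affinity generally becomes more exothermic across a period toward the halogens and less exothermic down a group.
Neither a single period nor a single group — weigh both effects.
O > In: relative to In, both the across-period and down-group shifts push O's electron affinity up.
Te > O: this pair runs against the simple trend — see the exception note.
I > Te: I lies to the right of Te in period 5, so the across-period effect alone puts I higher.
Br > I: Br sits above I in group 17, so the down-group effect alone puts Br higher.
Cl > Br: Cl sits above Br in group 17, so the down-group effect alone puts Cl higher.
Note the exception: Te has a higher electron affinity than O, contrary to the simple trend — O's compact 2p subshell gives strong electron–electron repulsion on the added electron.
For reference (kJ/mol): O 141, Cl 349, Br 325, In 29, Te 190, I 295.
So from highest to lowest: Cl > Br > I > Te > O > In.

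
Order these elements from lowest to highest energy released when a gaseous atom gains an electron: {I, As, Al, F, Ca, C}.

Ca, Al, As, C, I, F

C is in period 2, group 14; F is in period 2, group 17; Al is in period 3, group 13; Ca is in period 4, group 2; As is in period 4, group 15; I is in period 5, group 17.
EA tends to increase across a period and decrease down a group, though the pattern is less regular than for IE or radius.
Neither a single period nor a single group — weigh both effects.
Al > Ca: relative to Ca, both the across-period and down-group shifts push Al's electron affinity up.
As > Al: the two effects oppose for this pair; the across-period effect wins (78 vs 42 kJ/mol).
C > As: the two effects oppose for this pair; the down-group effect wins (122 vs 78 kJ/mol).
I > C: the two effects oppose for this pair; the across-period effect wins (295 vs 122 kJ/mol).
F > I: F sits above I in group 17, so the down-group effect alone puts F higher.
Approximate values (kJ/mol): C 122, F 328, Al 42, Ca 2, As 78, I 295.
So from lowest to highest: Ca < Al < As < C < I < F.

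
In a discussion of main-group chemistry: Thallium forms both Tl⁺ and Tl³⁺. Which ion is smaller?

Tl³⁺

Both ions have Z = 81 protons, but Tl³⁺ has lost more electrons, so its remaining electrons feel a larger effective nuclear charge per electron and are pulled in more tightly.
Higher positive charge → smaller ion, so Tl⁺ > Tl³⁺.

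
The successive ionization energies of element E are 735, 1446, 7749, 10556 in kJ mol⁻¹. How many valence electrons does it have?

2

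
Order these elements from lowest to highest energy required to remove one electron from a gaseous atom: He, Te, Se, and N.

Te < Se < N < He

He is in period 1, group 18; N is in period 2, group 15; Se is in period 4, group 16; Te is in period 5, group 16.
Across a period the outer electron is held more tightly (higher IE₁); down a group it sits in a higher shell, more shielded, and comes off more easily.
Here both period and group differ, so the two effects have to be weighed against each other.
Se > Te: Se sits above Te in group 16, so the down-group effect alone puts Se higher.
N > Se: the two effects oppose for this pair; the down-group effect wins (1402 vs 941 kJ/mol).
He > N: both effects reinforce here, so He is clearly the higher of the two.
Approximate values (kJ/mol): He 2372, N 1402, Se 941, Te 869.
So from lowest to highest: Te < Se < N < He.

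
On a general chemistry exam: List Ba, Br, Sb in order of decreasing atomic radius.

Ba > Sb > Br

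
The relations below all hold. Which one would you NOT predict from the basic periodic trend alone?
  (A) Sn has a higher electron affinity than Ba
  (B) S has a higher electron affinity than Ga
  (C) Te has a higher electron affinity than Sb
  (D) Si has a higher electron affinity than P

The general trend: electron affinity increases across a period and decreases down a group.
(A) Sn (period 5, group 14) vs Ba (period 6, group 2): the stated order agrees with the simple trend.
(B) S (period 3, group 16) vs Ga (period 4, group 13): the stated order agrees with the simple trend.
(C) Te (period 5, group 16) vs Sb (period 5, group 15): the stated order agrees with the simple trend.
(D) Si (period 3, group 14) vs P (period 3, group 15): the stated order contradicts the simple trend.
The exception is (D): adding an electron to P's half-filled 3p³ is unfavourable, so Si (3p²) has the more exothermic EA.

(D)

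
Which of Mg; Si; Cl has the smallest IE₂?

Mg

IE_2 is the cost of taking one more electron from the +1 cation: Mg⁺ still has 1 valence electron; Si⁺ still has 3 valence electrons; Cl⁺ still has 6 valence electrons.
All are still removing valence electrons, so compare the +1 ions as you would atoms: IE_2 generally rises across a period (higher Z_eff) and falls down a group (larger shell), subject to the usual subshell exceptions.
Valence configurations: Mg⁺ [Ne]3s¹, Si⁺ [Ne]3s²3p¹, Cl⁺ [Ne]3s²3p⁴.
The numbers (kJ/mol): Mg 1451, Si 1577, Cl 2298.
Putting it together, IE_2: Mg < Si < Cl.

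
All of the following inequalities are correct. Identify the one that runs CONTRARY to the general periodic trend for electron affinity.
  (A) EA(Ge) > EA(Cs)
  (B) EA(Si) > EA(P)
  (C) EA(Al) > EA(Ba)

(B)

The general trend: electron affinity increases across a period and decreases down a group.
(A) Ge (period 4, group 14) vs Cs (period 6, group 1): the stated order agrees with the simple trend.
(B) Si (period 3, group 14) vs P (period 3, group 15): the stated order contradicts the simple trend.
(C) Al (period 3, group 13) vs Ba (period 6, group 2): the stated order agrees with the simple trend.
The exception is (B): adding an electron to P's half-filled 3p³ is unfavourable, so Si (3p²) has the more exothermic EA.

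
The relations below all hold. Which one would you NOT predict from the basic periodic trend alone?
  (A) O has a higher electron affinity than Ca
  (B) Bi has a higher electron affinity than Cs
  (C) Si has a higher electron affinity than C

The general trend: electron affinity increases across a period and decreases down a group.
(A) O (period 2, group 16) vs Ca (period 4, group 2): the stated order agrees with the simple trend.
(B) Bi (period 6, group 15) vs Cs (period 6, group 1): the stated order agrees with the simple trend.
(C) Si (period 3, group 14) vs C (period 2, group 14): the stated order contradicts the simple trend.
The exception is (C): Si's larger, more diffuse 3p orbitals accept an added electron slightly more readily than C's compact 2p.

(C)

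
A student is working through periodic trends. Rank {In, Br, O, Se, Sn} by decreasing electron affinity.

O is in period 2, group 16; Se is in period 4, group 16; Br is in period 4, group 17; In is in period 5, group 13; Sn is in period 5, group 14.
Atoms with high Z_eff and room in the valence shell (especially the halogens) have the most exothermic electron affinities.
These span different periods and groups, so the two trends combine.
Sn > In: Sn lies to the right of In in period 5, so the across-period effect alone puts Sn higher.
O > Sn: both effects reinforce here, so O is clearly the higher of the two.
Se > O: this pair runs against the simple trend — see the exception note.
Br > Se: Br lies to the right of Se in period 4, so the across-period effect alone puts Br higher.
Note the exception: Se has a higher electron affinity than O, contrary to the simple trend — O's compact 2p subshell gives strong electron–electron repulsion on the added electron.
Tabulated electron affinity (kJ/mol): O 141, Se 195, Br 325, In 29, Sn 107.
So from highest to lowest: Br > Se > O > Sn > In.

Br > Se > O > Sn > In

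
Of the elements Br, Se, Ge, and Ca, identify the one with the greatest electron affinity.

Atoms with high Z_eff and room in the valence shell (especially the halogens) have the most exothermic electron affinities.
All lie in period 4, so electron affinity increases left to right.
The greatest electron affinity among these belongs to Br.

Br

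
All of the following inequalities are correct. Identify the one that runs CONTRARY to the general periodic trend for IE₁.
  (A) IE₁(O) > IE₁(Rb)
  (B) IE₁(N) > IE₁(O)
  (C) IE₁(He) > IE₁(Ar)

(B)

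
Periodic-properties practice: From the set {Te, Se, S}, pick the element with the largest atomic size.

S is in period 3, group 16; Se is in period 4, group 16; Te is in period 5, group 16.
Moving right in a period, electrons are added to the same shell under a stronger nuclear pull, so atoms get smaller; moving down, a new shell is opened and atoms get larger.
All are in group 16, so atomic radius increases down the group.
The largest atomic size among these belongs to Te.

Te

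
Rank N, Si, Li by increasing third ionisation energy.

Si < N < Li

Consider each +2 ion: N²⁺ still has 3 valence electrons; Si²⁺ still has 2 valence electrons; Li²⁺ is already 1 electron into the core.
Core electrons are held far more tightly than valence electrons, so Li tops the IE_3 order.
Valence configurations: N²⁺ [He]2s²2p¹, Si²⁺ [Ne]3s².
The numbers (kJ/mol): N 4578, Si 3232, Li 11815.
Overall IE_3 order: Si < N < Li.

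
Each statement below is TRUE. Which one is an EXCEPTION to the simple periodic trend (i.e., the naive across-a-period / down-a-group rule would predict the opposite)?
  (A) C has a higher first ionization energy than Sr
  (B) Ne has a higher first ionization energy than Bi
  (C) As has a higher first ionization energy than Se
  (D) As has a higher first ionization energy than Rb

(C)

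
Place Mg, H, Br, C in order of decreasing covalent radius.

H is in period 1, group 1; C is in period 2, group 14; Mg is in period 3, group 2; Br is in period 4, group 17.
Across a period the added protons contract the valence shell; down a group each new principal shell makes the atom larger.
Here both period and group differ, so the two effects have to be weighed against each other.
C > H: the two effects oppose for this pair; the down-group effect wins (75 vs 32 pm).
Br > C: period and group pull opposite ways; the down-group shift dominates (114 vs 75 pm).
Mg > Br: period and group pull opposite ways; the across-period shift dominates (139 vs 114 pm).
For reference (pm): H 32, C 75, Mg 139, Br 114.
So from largest to smallest: Mg > Br > C > H.

Mg > Br > C > H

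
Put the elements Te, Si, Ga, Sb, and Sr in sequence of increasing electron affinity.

Si is in period 3, group 14; Ga is in period 4, group 13; Sr is in period 5, group 2; Sb is in period 5, group 15; Te is in period 5, group 16.
EA tends to increase across a period and decrease down a group, though the pattern is less regular than for IE or radius.
These span different periods and groups, so the two trends combine.
Ga > Sr: relative to Sr, both the across-period and down-group shifts push Ga's electron affinity up.
Sb > Ga: the two effects oppose for this pair; the across-period effect wins (103 vs 29 kJ/mol).
Si > Sb: period and group pull opposite ways; the down-group shift dominates (134 vs 103 kJ/mol).
Te > Si: the two effects oppose for this pair; the across-period effect wins (190 vs 134 kJ/mol).
For reference (kJ/mol): Si 134, Ga 29, Sr 5, Sb 103, Te 190.
So from lowest to highest: Sr < Ga < Sb < Si < Te.

Sr, Ga, Sb, Si, Te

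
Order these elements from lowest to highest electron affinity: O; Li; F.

Li < O < F

Atoms with high Z_eff and room in the valence shell (especially the halogens) have the most exothermic electron affinities.
All lie in period 2, so electron affinity increases left to right.
So from lowest to highest: Li < O < F.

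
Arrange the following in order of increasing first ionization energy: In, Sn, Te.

In is in period 5, group 13; Sn is in period 5, group 14; Te is in period 5, group 16.
Across a period the outer electron is held more tightly (higher IE₁); down a group it sits in a higher shell, more shielded, and comes off more easily.
All lie in period 5, so first ionization energy increases left to right.
So from lowest to highest: In < Sn < Te.

In < Sn < Te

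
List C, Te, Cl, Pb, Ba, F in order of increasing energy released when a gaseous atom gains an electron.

Ba < Pb < C < Te < F < Cl

C is in period 2, group 14; F is in period 2, group 17; Cl is in period 3, group 17; Te is in period 5, group 16; Ba is in period 6, group 2; Pb is in period 6, group 14.
Adding an electron releases more energy for atoms nearer the top right (short of the noble gases).
These span different periods and groups, so the two trends combine.
Pb > Ba: both are in period 6; the period trend gives Pb the larger value.
C > Pb: they share group 14; the group trend gives C the larger value.
Te > C: period and group pull opposite ways; the across-period shift dominates (190 vs 122 kJ/mol).
F > Te: relative to Te, both the across-period and down-group shifts push F's electron affinity up.
Cl > F: this pair runs against the simple trend — see the exception note.
Note the exception: Cl has a higher electron affinity than F, contrary to the simple trend — F's small 2p subshell makes the incoming electron feel strong e⁻–e⁻ repulsion, so Cl actually releases more energy on gaining an electron.
For reference (kJ/mol): C 122, F 328, Cl 349, Te 190, Ba 14, Pb 35.
So from lowest to highest: Ba < Pb < C < Te < F < Cl.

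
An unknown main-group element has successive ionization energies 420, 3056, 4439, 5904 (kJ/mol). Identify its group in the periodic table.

Look for the largest jump between consecutive ionization energies: IE2/IE1 ≈ 7.3, far larger than any earlier ratio.
That jump marks the point where a core electron is being removed. So the atom has 1 valence electron.
A main-group element with 1 valence electron is in group 1.

Group 1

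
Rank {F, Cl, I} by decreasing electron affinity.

Cl > F > I

F is in period 2, group 17; Cl is in period 3, group 17; I is in period 5, group 17.
Atoms with high Z_eff and room in the valence shell (especially the halogens) have the most exothermic electron affinities.
All are in group 17; the group trend (electron affinity increases up the group) applies, with the exception below.
Note the exception: Cl has a higher electron affinity than F, contrary to the simple trend — F's small 2p subshell makes the incoming electron feel strong e⁻–e⁻ repulsion, so Cl actually releases more energy on gaining an electron.
Approximate values (kJ/mol): F 328, Cl 349, I 295.
So from highest to lowest: Cl > F > I.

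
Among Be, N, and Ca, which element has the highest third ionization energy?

Be

The third ionization energy removes an electron from the +2 ion. For each element: Be²⁺ is the bare [He] core; N²⁺ still has 3 valence electrons; Ca²⁺ is the bare [Ar] core.
Core electrons are held far more tightly than valence electrons, so Ca and Be top the IE_3 order.
Tabulated IE_3 (kJ/mol): Be 14849, N 4578, Ca 4912.
Overall IE_3 order: N < Ca < Be.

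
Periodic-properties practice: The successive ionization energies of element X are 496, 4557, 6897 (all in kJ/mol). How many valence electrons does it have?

1

Look for the largest jump between consecutive ionization energies: IE2/IE1 ≈ 9.2, far larger than any earlier ratio.
That jump marks the point where a core electron is being removed. So the atom has 1 valence electron.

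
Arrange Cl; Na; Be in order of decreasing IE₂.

Na > Cl > Be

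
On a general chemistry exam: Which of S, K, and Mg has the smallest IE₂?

Mg

After 1 electron has been removed, what remains? S⁺ still has 5 valence electrons; K⁺ is the bare [Ar] core; Mg⁺ still has 1 valence electron.
Breaking into a closed-shell core is much more expensive than removing a leftover valence electron — K has the largest IE_2 here.
Valence configurations: S⁺ [Ne]3s²3p³, Mg⁺ [Ne]3s¹.
Approximate IE_2 values (kJ/mol): S 2252, K 3052, Mg 1451.
So the second ionization energies run Mg < S < K.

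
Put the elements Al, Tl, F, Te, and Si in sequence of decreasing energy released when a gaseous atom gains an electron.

F > Te > Si > Al > Tl

EA tends to increase across a period and decrease down a group, though the pattern is less regular than for IE or radius.
These span different periods and groups, so the two trends combine.
Al > Tl: Al sits above Tl in group 13, so the down-group effect alone puts Al higher.
Si > Al: Si lies to the right of Al in period 3, so the across-period effect alone puts Si higher.
Te > Si: period and group pull opposite ways; the across-period shift dominates (190 vs 134 kJ/mol).
F > Te: both effects reinforce here, so F is clearly the higher of the two.
For reference (kJ/mol): F 328, Al 42, Si 134, Te 190, Tl 19.
So from highest to lowest: F > Te > Si > Al > Tl.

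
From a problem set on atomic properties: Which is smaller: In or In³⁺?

In³⁺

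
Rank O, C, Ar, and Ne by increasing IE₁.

C < O < Ar < Ne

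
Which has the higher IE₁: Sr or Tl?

Tl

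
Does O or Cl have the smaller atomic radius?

O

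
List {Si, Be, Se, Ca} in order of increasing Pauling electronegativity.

Ca, Be, Si, Se

Smaller atoms with higher effective nuclear charge are more electronegative.
Neither a single period nor a single group — weigh both effects.
Be > Ca: they share group 2; the group trend gives Be the larger value.
Si > Be: the two effects oppose for this pair; the across-period effect wins (1.90 vs 1.57).
Se > Si: the two effects oppose for this pair; the across-period effect wins (2.55 vs 1.90).
For reference (Pauling): Be 1.57, Si 1.90, Ca 1.00, Se 2.55.
So from lowest to highest: Ca < Be < Si < Se.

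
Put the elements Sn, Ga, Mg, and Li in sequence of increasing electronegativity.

Li is in period 2, group 1; Mg is in period 3, group 2; Ga is in period 4, group 13; Sn is in period 5, group 14.
Atoms toward the upper right of the periodic table pull bonding electrons most strongly.
These sit on a diagonal, where the across-period and down-group effects partly cancel.
Mg > Li: period and group pull opposite ways; the across-period shift dominates (1.31 vs 0.98).
Ga > Mg: period and group pull opposite ways; the across-period shift dominates (1.81 vs 1.31).
Sn > Ga: period and group pull opposite ways; the across-period shift dominates (1.96 vs 1.81).
Approximate values (Pauling): Li 0.98, Mg 1.31, Ga 1.81, Sn 1.96.
So from lowest to highest: Li < Mg < Ga < Sn.

Li < Mg < Ga < Sn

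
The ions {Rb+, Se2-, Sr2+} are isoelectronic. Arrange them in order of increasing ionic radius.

Sr2+ < Rb+ < Se2-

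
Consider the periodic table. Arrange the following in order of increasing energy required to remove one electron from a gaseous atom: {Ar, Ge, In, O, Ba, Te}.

Ba, In, Ge, Te, O, Ar

O is in period 2, group 16; Ar is in period 3, group 18; Ge is in period 4, group 14; In is in period 5, group 13; Te is in period 5, group 16; Ba is in period 6, group 2.
First ionization energy rises across a period (greater Z_eff holds electrons more tightly) and falls down a group (valence electrons are farther from the nucleus).
Neither a single period nor a single group — weigh both effects.
In > Ba: both effects reinforce here, so In is clearly the higher of the two.
Ge > In: both effects reinforce here, so Ge is clearly the higher of the two.
Te > Ge: period and group pull opposite ways; the across-period shift dominates (869 vs 762 kJ/mol).
O > Te: they share group 16; the group trend gives O the larger value.
Ar > O: period and group pull opposite ways; the across-period shift dominates (1521 vs 1314 kJ/mol).
Tabulated first ionization energy (kJ/mol): O 1314, Ar 1521, Ge 762, In 558, Te 869, Ba 503.
So from lowest to highest: Ba < In < Ge < Te < O < Ar.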